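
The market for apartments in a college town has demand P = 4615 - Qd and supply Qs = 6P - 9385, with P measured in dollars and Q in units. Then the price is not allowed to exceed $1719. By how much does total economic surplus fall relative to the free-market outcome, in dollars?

Rearranging demand gives Qd = 4615 - P. In a free market, 4615 - P = 6P - 9385 gives the equilibrium P* = 2000, Q* = 2615.
The ceiling of 1719 is below the equilibrium price 2000, so it binds.
At P = 1719: Qd = 4615 - 1719 = 2896 and Qs = 6·1719 - 9385 = 929.
Quantity traded falls to 929. At Q = 929 the demand price is 4615 - 929 = 3686 and the supply price is (9385 + 929)/6 = 1719.
Deadweight loss = ½ · (3686 - 1719) · (2615 - 929) = ½ · 1967 · 1686 = 1658181.

1658181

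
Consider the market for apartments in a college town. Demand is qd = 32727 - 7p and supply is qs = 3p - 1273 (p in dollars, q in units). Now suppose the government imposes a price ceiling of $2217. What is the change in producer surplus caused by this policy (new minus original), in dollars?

-8461407.5

Without the control the market clears where 32727 - 7p = 3p - 1273, i.e. p* = 3400 and q* = 8927.
The ceiling of 2217 is below the equilibrium price 3400, so it binds.
At p = 2217: qd = 32727 - 7·2217 = 17208 and qs = 3·2217 - 1273 = 5378.
Producer surplus without the control is ½ · (3400 - 1273/3) · 8927 = 79691329/6.
With the ceiling, producers sell 5378 units at 2217, so PS = ½ · (2217 - 1273/3) · 5378 = 14461442/3.
Change in producer surplus = 14461442/3 - 79691329/6 = -8461407.5.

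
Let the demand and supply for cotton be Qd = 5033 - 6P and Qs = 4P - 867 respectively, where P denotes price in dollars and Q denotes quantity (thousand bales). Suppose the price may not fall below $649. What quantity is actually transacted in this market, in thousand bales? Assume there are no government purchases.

Without the control the market clears where 5033 - 6P = 4P - 867, i.e. P* = 590 and Q* = 1493.
Because the floor (649) lies above the market-clearing price, it is binding.
At P = 649: Qd = 5033 - 6·649 = 1139 and Qs = 4·649 - 867 = 1729.
The quantity actually transacted is the short side, demand: 1139.

1139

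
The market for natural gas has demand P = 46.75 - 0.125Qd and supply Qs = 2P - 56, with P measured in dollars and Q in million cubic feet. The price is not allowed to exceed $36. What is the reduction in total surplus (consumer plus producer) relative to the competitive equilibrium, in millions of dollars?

Rearranging demand gives Qd = 374 - 8P. Equilibrium: 374 - 8P = 2P - 56, so 430 = 10P and P* = 43, Q* = 30.
Since 36 < 43, the ceiling is binding.
At P = 36: Qd = 374 - 8·36 = 86 and Qs = 2·36 - 56 = 16.
Quantity traded falls to 16. At Q = 16 the demand price is (374 - 16)/8 = 44.75 and the supply price is (56 + 16)/2 = 36.
Deadweight loss = ½ · (44.75 - 36) · (30 - 16) = ½ · 8.75 · 14 = 61.25.

61.25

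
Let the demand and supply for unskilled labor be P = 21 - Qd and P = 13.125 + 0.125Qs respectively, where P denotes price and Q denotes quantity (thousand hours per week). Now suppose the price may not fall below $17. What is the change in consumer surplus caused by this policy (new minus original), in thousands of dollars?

-16.5

Rearranging demand gives Qd = 21 - P; rearranging supply gives Qs = 8P - 105. Setting quantity demanded equal to quantity supplied, 21 - P = 8P - 105, gives P* = 14 and Q* = 7.
The floor of 17 is above the equilibrium price 14, so it binds.
At P = 17: Qd = 21 - 17 = 4 and Qs = 8·17 - 105 = 31.
Consumer surplus without the control is ½ · (21 - 14) · 7 = 24.5.
With the floor, consumers buy 4 units at 17, so CS = ½ · (21 - 17) · 4 = 8.
Change in consumer surplus = 8 - 24.5 = -16.5.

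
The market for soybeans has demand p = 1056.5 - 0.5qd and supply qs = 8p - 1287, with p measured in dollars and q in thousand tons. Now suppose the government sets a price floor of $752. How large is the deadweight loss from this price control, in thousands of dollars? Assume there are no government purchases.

Rearranging demand gives qd = 2113 - 2p. Setting quantity demanded equal to quantity supplied, 2113 - 2p = 8p - 1287, gives p* = 340 and q* = 1433.
The floor of 752 is above the equilibrium price 340, so it binds.
At p = 752: qd = 2113 - 2·752 = 609 and qs = 8·752 - 1287 = 4729.
Quantity traded falls to 609. At q = 609 the demand price is (2113 - 609)/2 = 752 and the supply price is (1287 + 609)/8 = 237.
Deadweight loss = ½ · (752 - 237) · (1433 - 609) = ½ · 515 · 824 = 212180.

212180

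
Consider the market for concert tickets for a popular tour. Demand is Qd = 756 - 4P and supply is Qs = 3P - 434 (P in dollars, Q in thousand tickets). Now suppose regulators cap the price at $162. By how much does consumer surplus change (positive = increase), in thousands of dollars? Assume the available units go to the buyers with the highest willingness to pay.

344

Setting quantity demanded equal to quantity supplied, 756 - 4P = 3P - 434, gives P* = 170 and Q* = 76.
Because the ceiling (162) lies below the market-clearing price, it is binding.
At P = 162: Qd = 756 - 4·162 = 108 and Qs = 3·162 - 434 = 52.
Consumer surplus without the control is ½ · (189 - 170) · 76 = 722.
With the ceiling, 52 units are sold at 162 (assume they go to the highest-value buyers). The demand price at Q = 52 is 176, so CS = ½ · [(189 - 162) + (176 - 162)] · 52 = 1066.
Change in consumer surplus = 1066 - 722 = 344.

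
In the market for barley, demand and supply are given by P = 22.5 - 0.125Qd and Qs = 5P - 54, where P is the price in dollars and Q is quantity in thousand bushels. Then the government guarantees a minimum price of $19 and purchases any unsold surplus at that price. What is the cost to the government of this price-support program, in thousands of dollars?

247

Rearranging demand gives Qd = 180 - 8P. Setting quantity demanded equal to quantity supplied, 180 - 8P = 5P - 54, gives P* = 18 and Q* = 36.
Since 19 > 18, the floor is binding.
At P = 19: Qd = 180 - 8·19 = 28 and Qs = 5·19 - 54 = 41.
Surplus = Qs - Qd = 13.
Government expenditure = surplus × support price = 13 × 19 = 247.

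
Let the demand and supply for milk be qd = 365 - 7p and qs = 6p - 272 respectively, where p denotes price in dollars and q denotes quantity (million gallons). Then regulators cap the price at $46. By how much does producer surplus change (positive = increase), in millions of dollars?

-39

Setting quantity demanded equal to quantity supplied, 365 - 7p = 6p - 272, gives p* = 49 and q* = 22.
Because the ceiling (46) lies below the market-clearing price, it is binding.
At p = 46: qd = 365 - 7·46 = 43 and qs = 6·46 - 272 = 4.
Producer surplus without the control is ½ · (49 - 136/3) · 22 = 121/3.
With the ceiling, producers sell 4 units at 46, so PS = ½ · (46 - 136/3) · 4 = 4/3.
Change in producer surplus = 4/3 - 121/3 = -39.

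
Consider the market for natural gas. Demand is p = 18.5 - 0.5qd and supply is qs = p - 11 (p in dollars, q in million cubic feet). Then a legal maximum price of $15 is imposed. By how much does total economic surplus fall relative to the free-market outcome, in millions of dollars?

Rearranging demand gives qd = 37 - 2p. Setting quantity demanded equal to quantity supplied, 37 - 2p = p - 11, gives p* = 16 and q* = 5.
Since 15 < 16, the ceiling is binding.
At p = 15: qd = 37 - 2·15 = 7 and qs = 15 - 11 = 4.
Quantity traded falls to 4. At q = 4 the demand price is (37 - 4)/2 = 16.5 and the supply price is 11 + 4 = 15.
Deadweight loss = ½ · (16.5 - 15) · (5 - 4) = ½ · 1.5 · 1 = 0.75.

0.75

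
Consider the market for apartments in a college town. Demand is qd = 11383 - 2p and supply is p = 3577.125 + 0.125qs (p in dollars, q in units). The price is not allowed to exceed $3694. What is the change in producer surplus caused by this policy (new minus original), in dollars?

Rearranging supply gives qs = 8p - 28617. In a free market, 11383 - 2p = 8p - 28617 gives the equilibrium p* = 4000, q* = 3383.
The ceiling of 3694 is below the equilibrium price 4000, so it binds.
At p = 3694: qd = 11383 - 2·3694 = 3995 and qs = 8·3694 - 28617 = 935.
Producer surplus without the control is ½ · (4000 - 3577.125) · 3383 = 715293.0625.
With the ceiling, producers sell 935 units at 3694, so PS = ½ · (3694 - 3577.125) · 935 = 54639.0625.
Change in producer surplus = 54639.0625 - 715293.0625 = -660654.

-660654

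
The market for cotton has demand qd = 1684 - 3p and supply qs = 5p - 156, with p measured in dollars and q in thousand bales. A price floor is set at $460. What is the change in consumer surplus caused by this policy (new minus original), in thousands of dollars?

-149270

Without the control the market clears where 1684 - 3p = 5p - 156, i.e. p* = 230 and q* = 994.
Since 460 > 230, the floor is binding.
At p = 460: qd = 1684 - 3·460 = 304 and qs = 5·460 - 156 = 2144.
Consumer surplus without the control is ½ · (1684/3 - 230) · 994 = 494018/3.
With the floor, consumers buy 304 units at 460, so CS = ½ · (1684/3 - 460) · 304 = 46208/3.
Change in consumer surplus = 46208/3 - 494018/3 = -149270.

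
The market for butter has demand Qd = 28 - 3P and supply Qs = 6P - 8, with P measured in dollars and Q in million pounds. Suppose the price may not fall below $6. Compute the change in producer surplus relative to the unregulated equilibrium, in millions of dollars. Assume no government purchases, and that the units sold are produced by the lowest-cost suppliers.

Equilibrium: 28 - 3P = 6P - 8, so 36 = 9P and P* = 4, Q* = 16.
The floor of 6 is above the equilibrium price 4, so it binds.
At P = 6: Qd = 28 - 3·6 = 10 and Qs = 6·6 - 8 = 28.
Producer surplus without the control is ½ · (4 - 4/3) · 16 = 64/3.
With the floor, 10 units are sold at 6. The supply price at Q = 10 is 3, so PS = ½ · [(6 - 4/3) + (6 - 3)] · 10 = 115/3.
Change in producer surplus = 115/3 - 64/3 = 17.

17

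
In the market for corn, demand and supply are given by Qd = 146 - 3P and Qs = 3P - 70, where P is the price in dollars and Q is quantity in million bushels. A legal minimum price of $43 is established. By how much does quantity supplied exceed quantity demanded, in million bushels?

42

In a free market, 146 - 3P = 3P - 70 gives the equilibrium P* = 36, Q* = 38.
Because the floor (43) lies above the market-clearing price, it is binding.
At P = 43: Qd = 146 - 3·43 = 17 and Qs = 3·43 - 70 = 59.
Surplus = Qs - Qd = 59 - 17 = 42.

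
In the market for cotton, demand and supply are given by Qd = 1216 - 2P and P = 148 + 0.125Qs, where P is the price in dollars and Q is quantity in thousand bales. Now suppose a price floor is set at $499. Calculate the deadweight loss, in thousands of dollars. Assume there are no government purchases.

83851.25

Rearranging supply gives Qs = 8P - 1184. Setting quantity demanded equal to quantity supplied, 1216 - 2P = 8P - 1184, gives P* = 240 and Q* = 736.
Since 499 > 240, the floor is binding.
At P = 499: Qd = 1216 - 2·499 = 218 and Qs = 8·499 - 1184 = 2808.
Quantity traded falls to 218. At Q = 218 the demand price is (1216 - 218)/2 = 499 and the supply price is (1184 + 218)/8 = 175.25.
Deadweight loss = ½ · (499 - 175.25) · (736 - 218) = ½ · 323.75 · 518 = 83851.25.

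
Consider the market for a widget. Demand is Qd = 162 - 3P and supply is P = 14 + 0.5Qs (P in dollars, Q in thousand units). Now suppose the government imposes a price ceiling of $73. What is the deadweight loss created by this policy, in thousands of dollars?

Rearranging supply gives Qs = 2P - 28. Equilibrium: 162 - 3P = 2P - 28, so 190 = 5P and P* = 38, Q* = 48.
The ceiling of 73 is above the equilibrium price 38, so it is not binding; the market clears at P* = 38, Q* = 48.
Since the control does not bind, no trades are prevented and deadweight loss is zero.

0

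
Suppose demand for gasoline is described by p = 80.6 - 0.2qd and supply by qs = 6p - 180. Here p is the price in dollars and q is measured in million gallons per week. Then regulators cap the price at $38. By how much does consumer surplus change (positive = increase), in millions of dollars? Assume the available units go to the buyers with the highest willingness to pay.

-90

Rearranging demand gives qd = 403 - 5p. Without the control the market clears where 403 - 5p = 6p - 180, i.e. p* = 53 and q* = 138.
The ceiling of 38 is below the equilibrium price 53, so it binds.
At p = 38: qd = 403 - 5·38 = 213 and qs = 6·38 - 180 = 48.
Consumer surplus without the control is ½ · (80.6 - 53) · 138 = 1904.4.
With the ceiling, 48 units are sold at 38 (assume they go to the highest-value buyers). The demand price at q = 48 is 71, so CS = ½ · [(80.6 - 38) + (71 - 38)] · 48 = 1814.4.
Change in consumer surplus = 1814.4 - 1904.4 = -90.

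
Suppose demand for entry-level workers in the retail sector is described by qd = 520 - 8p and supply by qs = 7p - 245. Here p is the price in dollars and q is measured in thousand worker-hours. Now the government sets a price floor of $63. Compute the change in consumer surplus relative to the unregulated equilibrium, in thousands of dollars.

In a free market, 520 - 8p = 7p - 245 gives the equilibrium p* = 51, q* = 112.
Since 63 > 51, the floor is binding.
At p = 63: qd = 520 - 8·63 = 16 and qs = 7·63 - 245 = 196.
Consumer surplus without the control is ½ · (65 - 51) · 112 = 784.
With the floor, consumers buy 16 units at 63, so CS = ½ · (65 - 63) · 16 = 16.
Change in consumer surplus = 16 - 784 = -768.

-768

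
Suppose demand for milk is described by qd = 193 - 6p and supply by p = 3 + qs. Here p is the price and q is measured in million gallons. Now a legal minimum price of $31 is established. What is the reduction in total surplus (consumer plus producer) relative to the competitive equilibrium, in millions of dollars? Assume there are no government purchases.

Rearranging supply gives qs = p - 3. Without the control the market clears where 193 - 6p = p - 3, i.e. p* = 28 and q* = 25.
Since 31 > 28, the floor is binding.
At p = 31: qd = 193 - 6·31 = 7 and qs = 31 - 3 = 28.
Quantity traded falls to 7. At q = 7 the demand price is (193 - 7)/6 = 31 and the supply price is 3 + 7 = 10.
Deadweight loss = ½ · (31 - 10) · (25 - 7) = ½ · 21 · 18 = 189.

189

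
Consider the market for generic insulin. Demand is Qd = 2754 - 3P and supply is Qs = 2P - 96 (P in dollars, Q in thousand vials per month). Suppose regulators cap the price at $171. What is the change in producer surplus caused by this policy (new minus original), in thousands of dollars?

-257355

Without the control the market clears where 2754 - 3P = 2P - 96, i.e. P* = 570 and Q* = 1044.
Since 171 < 570, the ceiling is binding.
At P = 171: Qd = 2754 - 3·171 = 2241 and Qs = 2·171 - 96 = 246.
Producer surplus without the control is ½ · (570 - 48) · 1044 = 272484.
With the ceiling, producers sell 246 units at 171, so PS = ½ · (171 - 48) · 246 = 15129.
Change in producer surplus = 15129 - 272484 = -257355.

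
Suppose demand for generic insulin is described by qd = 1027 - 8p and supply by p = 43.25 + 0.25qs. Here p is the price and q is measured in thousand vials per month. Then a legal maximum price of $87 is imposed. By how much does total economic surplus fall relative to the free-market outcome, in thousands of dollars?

507

Rearranging supply gives qs = 4p - 173. In a free market, 1027 - 8p = 4p - 173 gives the equilibrium p* = 100, q* = 227.
Because the ceiling (87) lies below the market-clearing price, it is binding.
At p = 87: qd = 1027 - 8·87 = 331 and qs = 4·87 - 173 = 175.
Quantity traded falls to 175. At q = 175 the demand price is (1027 - 175)/8 = 106.5 and the supply price is (173 + 175)/4 = 87.
Deadweight loss = ½ · (106.5 - 87) · (227 - 175) = ½ · 19.5 · 52 = 507.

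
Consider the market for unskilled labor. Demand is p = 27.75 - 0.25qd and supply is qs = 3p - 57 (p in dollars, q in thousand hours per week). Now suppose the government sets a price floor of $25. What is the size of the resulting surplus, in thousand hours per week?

7

Rearranging demand gives qd = 111 - 4p. Without the control the market clears where 111 - 4p = 3p - 57, i.e. p* = 24 and q* = 15.
The floor of 25 is above the equilibrium price 24, so it binds.
At p = 25: qd = 111 - 4·25 = 11 and qs = 3·25 - 57 = 18.
Surplus = qs - qd = 18 - 11 = 7.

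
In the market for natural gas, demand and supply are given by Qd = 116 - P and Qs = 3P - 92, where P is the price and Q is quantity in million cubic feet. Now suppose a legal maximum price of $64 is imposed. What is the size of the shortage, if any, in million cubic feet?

0

Setting quantity demanded equal to quantity supplied, 116 - P = 3P - 92, gives P* = 52 and Q* = 64.
Since 64 is above P* = 52, the ceiling does not bind and the free-market outcome prevails.
Since the control does not bind, there is no shortage.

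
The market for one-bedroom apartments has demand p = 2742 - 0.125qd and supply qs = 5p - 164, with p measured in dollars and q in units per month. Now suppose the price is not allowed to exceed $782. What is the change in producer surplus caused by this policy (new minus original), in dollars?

-5545638

Rearranging demand gives qd = 21936 - 8p. Setting quantity demanded equal to quantity supplied, 21936 - 8p = 5p - 164, gives p* = 1700 and q* = 8336.
Because the ceiling (782) lies below the market-clearing price, it is binding.
At p = 782: qd = 21936 - 8·782 = 15680 and qs = 5·782 - 164 = 3746.
Producer surplus without the control is ½ · (1700 - 32.8) · 8336 = 6948889.6.
With the ceiling, producers sell 3746 units at 782, so PS = ½ · (782 - 32.8) · 3746 = 1403251.6.
Change in producer surplus = 1403251.6 - 6948889.6 = -5545638.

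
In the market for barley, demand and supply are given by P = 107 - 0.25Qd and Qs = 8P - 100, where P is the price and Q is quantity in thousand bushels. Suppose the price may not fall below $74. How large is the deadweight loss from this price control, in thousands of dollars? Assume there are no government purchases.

Rearranging demand gives Qd = 428 - 4P. Equilibrium: 428 - 4P = 8P - 100, so 528 = 12P and P* = 44, Q* = 252.
The floor of 74 is above the equilibrium price 44, so it binds.
At P = 74: Qd = 428 - 4·74 = 132 and Qs = 8·74 - 100 = 492.
Quantity traded falls to 132. At Q = 132 the demand price is (428 - 132)/4 = 74 and the supply price is (100 + 132)/8 = 29.
Deadweight loss = ½ · (74 - 29) · (252 - 132) = ½ · 45 · 120 = 2700.

2700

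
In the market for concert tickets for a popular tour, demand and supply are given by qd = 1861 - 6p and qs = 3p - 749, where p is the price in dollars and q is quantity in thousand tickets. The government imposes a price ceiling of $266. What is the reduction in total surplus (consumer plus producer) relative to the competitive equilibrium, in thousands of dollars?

1296

Equilibrium: 1861 - 6p = 3p - 749, so 2610 = 9p and p* = 290, q* = 121.
Since 266 < 290, the ceiling is binding.
At p = 266: qd = 1861 - 6·266 = 265 and qs = 3·266 - 749 = 49.
Quantity traded falls to 49. At q = 49 the demand price is (1861 - 49)/6 = 302 and the supply price is (749 + 49)/3 = 266.
Deadweight loss = ½ · (302 - 266) · (121 - 49) = ½ · 36 · 72 = 1296.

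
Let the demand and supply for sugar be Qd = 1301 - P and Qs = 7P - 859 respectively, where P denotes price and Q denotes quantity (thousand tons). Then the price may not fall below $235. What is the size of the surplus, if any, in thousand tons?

Equilibrium: 1301 - P = 7P - 859, so 2160 = 8P and P* = 270, Q* = 1031.
The floor of 235 is below the equilibrium price 270, so it is not binding; the market clears at P* = 270, Q* = 1031.
Since the control does not bind, there is no surplus.

0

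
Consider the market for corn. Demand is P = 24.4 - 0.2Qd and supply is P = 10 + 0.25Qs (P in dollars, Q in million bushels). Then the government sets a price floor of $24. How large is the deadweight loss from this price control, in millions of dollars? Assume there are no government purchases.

Rearranging demand gives Qd = 122 - 5P; rearranging supply gives Qs = 4P - 40. In a free market, 122 - 5P = 4P - 40 gives the equilibrium P* = 18, Q* = 32.
Since 24 > 18, the floor is binding.
At P = 24: Qd = 122 - 5·24 = 2 and Qs = 4·24 - 40 = 56.
Quantity traded falls to 2. At Q = 2 the demand price is (122 - 2)/5 = 24 and the supply price is (40 + 2)/4 = 10.5.
Deadweight loss = ½ · (24 - 10.5) · (32 - 2) = ½ · 13.5 · 30 = 202.5.

202.5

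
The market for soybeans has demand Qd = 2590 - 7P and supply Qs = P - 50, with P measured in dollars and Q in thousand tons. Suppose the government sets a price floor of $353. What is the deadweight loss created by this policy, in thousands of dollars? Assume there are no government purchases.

14812

Setting quantity demanded equal to quantity supplied, 2590 - 7P = P - 50, gives P* = 330 and Q* = 280.
The floor of 353 is above the equilibrium price 330, so it binds.
At P = 353: Qd = 2590 - 7·353 = 119 and Qs = 353 - 50 = 303.
Quantity traded falls to 119. At Q = 119 the demand price is (2590 - 119)/7 = 353 and the supply price is 50 + 119 = 169.
Deadweight loss = ½ · (353 - 169) · (280 - 119) = ½ · 184 · 161 = 14812.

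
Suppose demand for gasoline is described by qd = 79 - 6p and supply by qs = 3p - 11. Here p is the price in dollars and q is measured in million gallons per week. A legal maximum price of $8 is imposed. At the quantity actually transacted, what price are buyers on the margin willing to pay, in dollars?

11

Equilibrium: 79 - 6p = 3p - 11, so 90 = 9p and p* = 10, q* = 19.
The ceiling of 8 is below the equilibrium price 10, so it binds.
At p = 8: qd = 79 - 6·8 = 31 and qs = 3·8 - 11 = 13.
Only 13 units reach the market. On the demand curve, the marginal buyer's willingness to pay at q = 13 is (79 - 13)/6 = 11.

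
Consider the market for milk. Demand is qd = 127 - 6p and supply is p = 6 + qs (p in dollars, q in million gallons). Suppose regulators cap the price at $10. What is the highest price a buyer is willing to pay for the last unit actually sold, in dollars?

Rearranging supply gives qs = p - 6. In a free market, 127 - 6p = p - 6 gives the equilibrium p* = 19, q* = 13.
The ceiling of 10 is below the equilibrium price 19, so it binds.
At p = 10: qd = 127 - 6·10 = 67 and qs = 10 - 6 = 4.
Only 4 units reach the market. On the demand curve, the marginal buyer's willingness to pay at q = 4 is (127 - 4)/6 = 20.5.

20.5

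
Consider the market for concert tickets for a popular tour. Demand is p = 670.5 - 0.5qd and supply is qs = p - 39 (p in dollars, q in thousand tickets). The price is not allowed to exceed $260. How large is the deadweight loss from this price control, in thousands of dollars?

Rearranging demand gives qd = 1341 - 2p. Setting quantity demanded equal to quantity supplied, 1341 - 2p = p - 39, gives p* = 460 and q* = 421.
Since 260 < 460, the ceiling is binding.
At p = 260: qd = 1341 - 2·260 = 821 and qs = 260 - 39 = 221.
Quantity traded falls to 221. At q = 221 the demand price is (1341 - 221)/2 = 560 and the supply price is 39 + 221 = 260.
Deadweight loss = ½ · (560 - 260) · (421 - 221) = ½ · 300 · 200 = 30000.

30000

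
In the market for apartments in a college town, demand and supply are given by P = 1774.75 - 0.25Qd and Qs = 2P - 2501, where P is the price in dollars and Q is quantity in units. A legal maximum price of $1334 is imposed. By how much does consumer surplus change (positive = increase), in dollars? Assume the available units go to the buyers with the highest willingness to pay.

Rearranging demand gives Qd = 7099 - 4P. Without the control the market clears where 7099 - 4P = 2P - 2501, i.e. P* = 1600 and Q* = 699.
The ceiling of 1334 is below the equilibrium price 1600, so it binds.
At P = 1334: Qd = 7099 - 4·1334 = 1763 and Qs = 2·1334 - 2501 = 167.
Consumer surplus without the control is ½ · (1774.75 - 1600) · 699 = 61075.125.
With the ceiling, 167 units are sold at 1334 (assume they go to the highest-value buyers). The demand price at Q = 167 is 1733, so CS = ½ · [(1774.75 - 1334) + (1733 - 1334)] · 167 = 70119.125.
Change in consumer surplus = 70119.125 - 61075.125 = 9044.

9044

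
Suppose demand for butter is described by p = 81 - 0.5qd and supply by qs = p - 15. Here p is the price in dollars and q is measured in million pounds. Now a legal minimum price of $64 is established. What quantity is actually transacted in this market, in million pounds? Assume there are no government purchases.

34

Rearranging demand gives qd = 162 - 2p. In a free market, 162 - 2p = p - 15 gives the equilibrium p* = 59, q* = 44.
Because the floor (64) lies above the market-clearing price, it is binding.
At p = 64: qd = 162 - 2·64 = 34 and qs = 64 - 15 = 49.
The quantity actually transacted is the short side, demand: 34.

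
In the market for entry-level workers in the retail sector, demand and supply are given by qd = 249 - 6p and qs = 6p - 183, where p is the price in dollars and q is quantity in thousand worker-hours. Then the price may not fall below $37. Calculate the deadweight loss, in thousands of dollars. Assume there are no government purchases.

6

In a free market, 249 - 6p = 6p - 183 gives the equilibrium p* = 36, q* = 33.
The floor of 37 is above the equilibrium price 36, so it binds.
At p = 37: qd = 249 - 6·37 = 27 and qs = 6·37 - 183 = 39.
Quantity traded falls to 27. At q = 27 the demand price is (249 - 27)/6 = 37 and the supply price is (183 + 27)/6 = 35.
Deadweight loss = ½ · (37 - 35) · (33 - 27) = ½ · 2 · 6 = 6.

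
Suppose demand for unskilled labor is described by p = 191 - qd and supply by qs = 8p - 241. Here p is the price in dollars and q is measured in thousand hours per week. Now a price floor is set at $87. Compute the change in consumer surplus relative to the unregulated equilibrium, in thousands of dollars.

Rearranging demand gives qd = 191 - p. In a free market, 191 - p = 8p - 241 gives the equilibrium p* = 48, q* = 143.
Since 87 > 48, the floor is binding.
At p = 87: qd = 191 - 87 = 104 and qs = 8·87 - 241 = 455.
Consumer surplus without the control is ½ · (191 - 48) · 143 = 10224.5.
With the floor, consumers buy 104 units at 87, so CS = ½ · (191 - 87) · 104 = 5408.
Change in consumer surplus = 5408 - 10224.5 = -4816.5.

-4816.5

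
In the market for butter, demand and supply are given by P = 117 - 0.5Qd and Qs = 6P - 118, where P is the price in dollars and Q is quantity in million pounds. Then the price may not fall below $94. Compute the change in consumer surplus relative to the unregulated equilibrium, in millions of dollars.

Rearranging demand gives Qd = 234 - 2P. Setting quantity demanded equal to quantity supplied, 234 - 2P = 6P - 118, gives P* = 44 and Q* = 146.
Since 94 > 44, the floor is binding.
At P = 94: Qd = 234 - 2·94 = 46 and Qs = 6·94 - 118 = 446.
Consumer surplus without the control is ½ · (117 - 44) · 146 = 5329.
With the floor, consumers buy 46 units at 94, so CS = ½ · (117 - 94) · 46 = 529.
Change in consumer surplus = 529 - 5329 = -4800.

-4800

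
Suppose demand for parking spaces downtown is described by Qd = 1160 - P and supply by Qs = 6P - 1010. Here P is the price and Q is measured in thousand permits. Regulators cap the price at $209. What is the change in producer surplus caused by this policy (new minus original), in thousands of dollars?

Setting quantity demanded equal to quantity supplied, 1160 - P = 6P - 1010, gives P* = 310 and Q* = 850.
Because the ceiling (209) lies below the market-clearing price, it is binding.
At P = 209: Qd = 1160 - 209 = 951 and Qs = 6·209 - 1010 = 244.
Producer surplus without the control is ½ · (310 - 505/3) · 850 = 180625/3.
With the ceiling, producers sell 244 units at 209, so PS = ½ · (209 - 505/3) · 244 = 14884/3.
Change in producer surplus = 14884/3 - 180625/3 = -55247.

-55247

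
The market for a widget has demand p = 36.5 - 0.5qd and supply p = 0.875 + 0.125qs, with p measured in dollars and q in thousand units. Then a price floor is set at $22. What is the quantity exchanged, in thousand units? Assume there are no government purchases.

29

Rearranging demand gives qd = 73 - 2p; rearranging supply gives qs = 8p - 7. In a free market, 73 - 2p = 8p - 7 gives the equilibrium p* = 8, q* = 57.
Since 22 > 8, the floor is binding.
At p = 22: qd = 73 - 2·22 = 29 and qs = 8·22 - 7 = 169.
The quantity actually transacted is the short side, demand: 29.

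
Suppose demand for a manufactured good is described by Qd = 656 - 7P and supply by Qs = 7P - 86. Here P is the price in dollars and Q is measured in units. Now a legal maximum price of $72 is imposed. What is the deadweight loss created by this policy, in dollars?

0

Equilibrium: 656 - 7P = 7P - 86, so 742 = 14P and P* = 53, Q* = 285.
The ceiling of 72 is above the equilibrium price 53, so it is not binding; the market clears at P* = 53, Q* = 285.
Since the control does not bind, no trades are prevented and deadweight loss is zero.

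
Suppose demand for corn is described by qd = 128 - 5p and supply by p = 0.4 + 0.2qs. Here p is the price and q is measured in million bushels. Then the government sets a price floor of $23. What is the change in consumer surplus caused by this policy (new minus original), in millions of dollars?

Rearranging supply gives qs = 5p - 2. Setting quantity demanded equal to quantity supplied, 128 - 5p = 5p - 2, gives p* = 13 and q* = 63.
The floor of 23 is above the equilibrium price 13, so it binds.
At p = 23: qd = 128 - 5·23 = 13 and qs = 5·23 - 2 = 113.
Consumer surplus without the control is ½ · (25.6 - 13) · 63 = 396.9.
With the floor, consumers buy 13 units at 23, so CS = ½ · (25.6 - 23) · 13 = 16.9.
Change in consumer surplus = 16.9 - 396.9 = -380.

-380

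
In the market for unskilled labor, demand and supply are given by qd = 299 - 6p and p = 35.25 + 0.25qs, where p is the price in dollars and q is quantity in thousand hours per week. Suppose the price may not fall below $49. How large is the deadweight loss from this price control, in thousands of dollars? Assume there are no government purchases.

187.5

Rearranging supply gives qs = 4p - 141. In a free market, 299 - 6p = 4p - 141 gives the equilibrium p* = 44, q* = 35.
Since 49 > 44, the floor is binding.
At p = 49: qd = 299 - 6·49 = 5 and qs = 4·49 - 141 = 55.
Quantity traded falls to 5. At q = 5 the demand price is (299 - 5)/6 = 49 and the supply price is (141 + 5)/4 = 36.5.
Deadweight loss = ½ · (49 - 36.5) · (35 - 5) = ½ · 12.5 · 30 = 187.5.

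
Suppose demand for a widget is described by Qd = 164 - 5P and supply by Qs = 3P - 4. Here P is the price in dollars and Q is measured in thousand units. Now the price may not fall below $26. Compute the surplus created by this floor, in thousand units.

Setting quantity demanded equal to quantity supplied, 164 - 5P = 3P - 4, gives P* = 21 and Q* = 59.
The floor of 26 is above the equilibrium price 21, so it binds.
At P = 26: Qd = 164 - 5·26 = 34 and Qs = 3·26 - 4 = 74.
Surplus = Qs - Qd = 74 - 34 = 40.

40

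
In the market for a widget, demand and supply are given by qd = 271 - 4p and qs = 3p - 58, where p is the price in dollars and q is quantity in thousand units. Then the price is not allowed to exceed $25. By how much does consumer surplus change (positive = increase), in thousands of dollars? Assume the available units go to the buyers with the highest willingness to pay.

-170.5

In a free market, 271 - 4p = 3p - 58 gives the equilibrium p* = 47, q* = 83.
Since 25 < 47, the ceiling is binding.
At p = 25: qd = 271 - 4·25 = 171 and qs = 3·25 - 58 = 17.
Consumer surplus without the control is ½ · (67.75 - 47) · 83 = 861.125.
With the ceiling, 17 units are sold at 25 (assume they go to the highest-value buyers). The demand price at q = 17 is 63.5, so CS = ½ · [(67.75 - 25) + (63.5 - 25)] · 17 = 690.625.
Change in consumer surplus = 690.625 - 861.125 = -170.5.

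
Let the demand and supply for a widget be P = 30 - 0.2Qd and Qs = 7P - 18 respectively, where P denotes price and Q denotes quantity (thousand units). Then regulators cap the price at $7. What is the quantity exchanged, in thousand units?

Rearranging demand gives Qd = 150 - 5P. Without the control the market clears where 150 - 5P = 7P - 18, i.e. P* = 14 and Q* = 80.
Since 7 < 14, the ceiling is binding.
At P = 7: Qd = 150 - 5·7 = 115 and Qs = 7·7 - 18 = 31.
The quantity actually transacted is the short side, supply: 31.

31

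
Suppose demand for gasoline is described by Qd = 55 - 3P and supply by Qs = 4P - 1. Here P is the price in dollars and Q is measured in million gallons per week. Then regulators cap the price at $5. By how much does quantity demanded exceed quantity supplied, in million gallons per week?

In a free market, 55 - 3P = 4P - 1 gives the equilibrium P* = 8, Q* = 31.
Since 5 < 8, the ceiling is binding.
At P = 5: Qd = 55 - 3·5 = 40 and Qs = 4·5 - 1 = 19.
Shortage = Qd - Qs = 40 - 19 = 21.

21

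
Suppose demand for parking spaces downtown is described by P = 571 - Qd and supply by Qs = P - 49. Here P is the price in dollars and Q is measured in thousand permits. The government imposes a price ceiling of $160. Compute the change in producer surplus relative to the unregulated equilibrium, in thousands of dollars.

Rearranging demand gives Qd = 571 - P. Equilibrium: 571 - P = P - 49, so 620 = 2P and P* = 310, Q* = 261.
Since 160 < 310, the ceiling is binding.
At P = 160: Qd = 571 - 160 = 411 and Qs = 160 - 49 = 111.
Producer surplus without the control is ½ · (310 - 49) · 261 = 34060.5.
With the ceiling, producers sell 111 units at 160, so PS = ½ · (160 - 49) · 111 = 6160.5.
Change in producer surplus = 6160.5 - 34060.5 = -27900.

-27900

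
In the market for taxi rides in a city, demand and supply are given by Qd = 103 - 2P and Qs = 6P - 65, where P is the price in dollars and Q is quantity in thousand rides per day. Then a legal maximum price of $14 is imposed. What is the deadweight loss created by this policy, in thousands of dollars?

Equilibrium: 103 - 2P = 6P - 65, so 168 = 8P and P* = 21, Q* = 61.
Since 14 < 21, the ceiling is binding.
At P = 14: Qd = 103 - 2·14 = 75 and Qs = 6·14 - 65 = 19.
Quantity traded falls to 19. At Q = 19 the demand price is (103 - 19)/2 = 42 and the supply price is (65 + 19)/6 = 14.
Deadweight loss = ½ · (42 - 14) · (61 - 19) = ½ · 28 · 42 = 588.

588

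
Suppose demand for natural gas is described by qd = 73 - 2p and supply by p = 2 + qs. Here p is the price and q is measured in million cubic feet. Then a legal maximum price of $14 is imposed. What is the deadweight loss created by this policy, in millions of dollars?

Rearranging supply gives qs = p - 2. In a free market, 73 - 2p = p - 2 gives the equilibrium p* = 25, q* = 23.
Since 14 < 25, the ceiling is binding.
At p = 14: qd = 73 - 2·14 = 45 and qs = 14 - 2 = 12.
Quantity traded falls to 12. At q = 12 the demand price is (73 - 12)/2 = 30.5 and the supply price is 2 + 12 = 14.
Deadweight loss = ½ · (30.5 - 14) · (23 - 12) = ½ · 16.5 · 11 = 90.75.

90.75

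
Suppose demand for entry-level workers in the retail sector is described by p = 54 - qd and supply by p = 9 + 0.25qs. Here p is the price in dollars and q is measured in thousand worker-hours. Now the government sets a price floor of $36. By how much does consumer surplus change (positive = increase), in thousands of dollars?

Rearranging demand gives qd = 54 - p; rearranging supply gives qs = 4p - 36. In a free market, 54 - p = 4p - 36 gives the equilibrium p* = 18, q* = 36.
The floor of 36 is above the equilibrium price 18, so it binds.
At p = 36: qd = 54 - 36 = 18 and qs = 4·36 - 36 = 108.
Consumer surplus without the control is ½ · (54 - 18) · 36 = 648.
With the floor, consumers buy 18 units at 36, so CS = ½ · (54 - 36) · 18 = 162.
Change in consumer surplus = 162 - 648 = -486.

-486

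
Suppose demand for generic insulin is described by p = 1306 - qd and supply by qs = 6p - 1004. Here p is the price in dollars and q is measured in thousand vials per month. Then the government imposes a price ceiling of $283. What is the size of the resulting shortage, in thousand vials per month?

329

Rearranging demand gives qd = 1306 - p. In a free market, 1306 - p = 6p - 1004 gives the equilibrium p* = 330, q* = 976.
Because the ceiling (283) lies below the market-clearing price, it is binding.
At p = 283: qd = 1306 - 283 = 1023 and qs = 6·283 - 1004 = 694.
Shortage = qd - qs = 1023 - 694 = 329.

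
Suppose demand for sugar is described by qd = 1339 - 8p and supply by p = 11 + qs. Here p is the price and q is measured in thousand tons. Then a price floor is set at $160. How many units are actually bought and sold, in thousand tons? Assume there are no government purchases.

59

Rearranging supply gives qs = p - 11. Without the control the market clears where 1339 - 8p = p - 11, i.e. p* = 150 and q* = 139.
Since 160 > 150, the floor is binding.
At p = 160: qd = 1339 - 8·160 = 59 and qs = 160 - 11 = 149.
The quantity actually transacted is the short side, demand: 59.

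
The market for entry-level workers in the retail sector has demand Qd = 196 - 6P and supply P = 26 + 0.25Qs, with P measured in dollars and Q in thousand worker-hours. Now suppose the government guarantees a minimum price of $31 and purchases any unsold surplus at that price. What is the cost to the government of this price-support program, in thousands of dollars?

310

Rearranging supply gives Qs = 4P - 104. In a free market, 196 - 6P = 4P - 104 gives the equilibrium P* = 30, Q* = 16.
Because the floor (31) lies above the market-clearing price, it is binding.
At P = 31: Qd = 196 - 6·31 = 10 and Qs = 4·31 - 104 = 20.
Surplus = Qs - Qd = 10.
Government expenditure = surplus × support price = 10 × 31 = 310.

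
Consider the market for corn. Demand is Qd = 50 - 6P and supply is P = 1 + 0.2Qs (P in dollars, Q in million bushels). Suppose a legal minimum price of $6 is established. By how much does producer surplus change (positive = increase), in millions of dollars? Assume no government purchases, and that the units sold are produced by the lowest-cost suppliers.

Rearranging supply gives Qs = 5P - 5. Without the control the market clears where 50 - 6P = 5P - 5, i.e. P* = 5 and Q* = 20.
Because the floor (6) lies above the market-clearing price, it is binding.
At P = 6: Qd = 50 - 6·6 = 14 and Qs = 5·6 - 5 = 25.
Producer surplus without the control is ½ · (5 - 1) · 20 = 40.
With the floor, 14 units are sold at 6. The supply price at Q = 14 is 3.8, so PS = ½ · [(6 - 1) + (6 - 3.8)] · 14 = 50.4.
Change in producer surplus = 50.4 - 40 = 10.4.

10.4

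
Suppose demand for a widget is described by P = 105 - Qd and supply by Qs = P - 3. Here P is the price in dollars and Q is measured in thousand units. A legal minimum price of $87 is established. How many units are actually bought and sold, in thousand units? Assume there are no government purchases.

Rearranging demand gives Qd = 105 - P. Equilibrium: 105 - P = P - 3, so 108 = 2P and P* = 54, Q* = 51.
The floor of 87 is above the equilibrium price 54, so it binds.
At P = 87: Qd = 105 - 87 = 18 and Qs = 87 - 3 = 84.
The quantity actually transacted is the short side, demand: 18.

18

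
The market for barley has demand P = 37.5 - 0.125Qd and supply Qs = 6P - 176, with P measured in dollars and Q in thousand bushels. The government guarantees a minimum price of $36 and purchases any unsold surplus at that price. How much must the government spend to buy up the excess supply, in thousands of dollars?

Rearranging demand gives Qd = 300 - 8P. In a free market, 300 - 8P = 6P - 176 gives the equilibrium P* = 34, Q* = 28.
The floor of 36 is above the equilibrium price 34, so it binds.
At P = 36: Qd = 300 - 8·36 = 12 and Qs = 6·36 - 176 = 40.
Surplus = Qs - Qd = 28.
Government expenditure = surplus × support price = 28 × 36 = 1008.

1008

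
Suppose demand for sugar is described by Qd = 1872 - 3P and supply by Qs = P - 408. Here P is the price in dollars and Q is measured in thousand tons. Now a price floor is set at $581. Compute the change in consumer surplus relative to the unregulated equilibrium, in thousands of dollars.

Setting quantity demanded equal to quantity supplied, 1872 - 3P = P - 408, gives P* = 570 and Q* = 162.
The floor of 581 is above the equilibrium price 570, so it binds.
At P = 581: Qd = 1872 - 3·581 = 129 and Qs = 581 - 408 = 173.
Consumer surplus without the control is ½ · (624 - 570) · 162 = 4374.
With the floor, consumers buy 129 units at 581, so CS = ½ · (624 - 581) · 129 = 2773.5.
Change in consumer surplus = 2773.5 - 4374 = -1600.5.

-1600.5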